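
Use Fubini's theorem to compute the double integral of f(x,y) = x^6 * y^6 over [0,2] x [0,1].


By Fubini's theorem, the double integral factors as a product of single integrals:
Step 1: integral_0^2 x^6 dx = [x^7/7] from 0 to 2
     = 2^7/7 = 18.285714
Step 2: integral_0^1 y^6 dy = [y^7/7] from 0 to 1
     = 1^7/7 = 0.142857
Step 3: Double integral = 18.285714 * 0.142857 = 2.612245


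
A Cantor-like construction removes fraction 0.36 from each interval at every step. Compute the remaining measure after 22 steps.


Step 1: At each step, fraction remaining = 1 - 0.36 = 0.64
Step 2: After 22 steps, measure = (0.64)^22
Result = 5.444518e-05


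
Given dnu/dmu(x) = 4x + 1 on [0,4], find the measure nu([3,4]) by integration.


nu(A) = integral_A (dnu/dmu) dmu = integral_3^4 (4x + 1) dx
Step 1: Antiderivative F(x) = (4/2)x^2 + 1x
Step 2: F(4) = (4/2)*4^2 + 1*4 = 32 + 4 = 36
Step 3: F(3) = (4/2)*3^2 + 1*3 = 18 + 3 = 21
Step 4: nu([3,4]) = F(4) - F(3) = 36 - 21 = 15


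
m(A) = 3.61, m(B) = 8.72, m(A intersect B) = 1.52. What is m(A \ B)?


m(A \ B) = m(A) - m(A n B)
= 3.61 - 1.52
= 2.09


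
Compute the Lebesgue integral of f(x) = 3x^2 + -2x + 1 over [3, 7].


The Lebesgue integral of a Riemann-integrable function agrees with the Riemann integral.
Antiderivative F(x) = (3/3)x^3 + (-2/2)x^2 + 1x
F(7) = (3/3)*7^3 + (-2/2)*7^2 + 1*7
     = (3/3)*343 + (-2/2)*49 + 1*7
     = 343 + -49 + 7
     = 301
F(3) = 21
Integral = F(7) - F(3) = 301 - 21 = 280


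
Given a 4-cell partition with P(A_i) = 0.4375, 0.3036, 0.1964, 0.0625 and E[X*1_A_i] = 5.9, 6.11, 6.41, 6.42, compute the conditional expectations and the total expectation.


For each cell A_i: E[X|A_i] = E[X*1_A_i] / P(A_i)
Step 1: E[X|A_1] = 5.9 / 0.4375 = 13.485714
Step 2: E[X|A_2] = 6.11 / 0.3036 = 20.125165
Step 3: E[X|A_3] = 6.41 / 0.1964 = 32.637475
Step 4: E[X|A_4] = 6.42 / 0.0625 = 102.72
Verification: E[X] = sum E[X*1_A_i] = 5.9 + 6.11 + 6.41 + 6.42 = 24.84


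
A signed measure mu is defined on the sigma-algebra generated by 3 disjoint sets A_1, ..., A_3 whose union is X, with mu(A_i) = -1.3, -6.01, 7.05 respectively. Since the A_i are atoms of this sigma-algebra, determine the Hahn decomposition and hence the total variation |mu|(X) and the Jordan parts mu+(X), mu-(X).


Step 1: Every measurable set is a union of atoms (the cells / points), so a Hahn decomposition is
  obtained by grouping atoms by sign: P = union of atoms with mu > 0, N = union of the remaining atoms.
  Atoms in P (indices): 3;  atoms in N (indices): 1, 2
  Positive values: 7.05
  Negative values: -1.3, -6.01
Step 2: mu+(X) = mu(P) = sum of positive atom values = 7.05
Step 3: mu-(X) = -mu(N) = sum of |negative atom values| = 7.31
Step 4: |mu|(X) = mu+(X) + mu-(X) = 7.05 + 7.31 = 14.36


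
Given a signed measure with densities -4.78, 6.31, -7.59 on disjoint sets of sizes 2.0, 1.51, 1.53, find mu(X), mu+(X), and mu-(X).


Step 1: Compute signed measure on each set:
  Set 1: -4.78 * 2.0 = -9.56
  Set 2: 6.31 * 1.51 = 9.5281
  Set 3: -7.59 * 1.53 = -11.6127
Step 2: Total signed measure = (-9.56) + (9.5281) + (-11.6127)
     = -11.6446
Step 3: Positive part mu+(X) = sum of positive contributions = 9.5281
Step 4: Negative part mu-(X) = |sum of negative contributions| = 21.1727


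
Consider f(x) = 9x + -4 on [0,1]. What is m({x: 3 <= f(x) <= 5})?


f^(-1)([3, 5]) = {x : 3 <= 9x + -4 <= 5}
Solving: (3 - -4)/9 <= x <= (5 - -4)/9
= [0.777778, 1]
Intersecting with [0,1]: [0.777778, 1]
Measure = 1 - 0.777778 = 0.222222


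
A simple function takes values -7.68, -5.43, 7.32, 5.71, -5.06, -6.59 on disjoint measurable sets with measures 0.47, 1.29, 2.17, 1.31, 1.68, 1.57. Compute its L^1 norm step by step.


Step 1: Compute |f_i|^1 for each value:
  |-7.68|^1 = 7.68
  |-5.43|^1 = 5.43
  |7.32|^1 = 7.32
  |5.71|^1 = 5.71
  |-5.06|^1 = 5.06
  |-6.59|^1 = 6.59
Step 2: Multiply by measures and sum:
  7.68 * 0.47 = 3.6096
  5.43 * 1.29 = 7.0047
  7.32 * 2.17 = 15.8844
  5.71 * 1.31 = 7.4801
  5.06 * 1.68 = 8.5008
  6.59 * 1.57 = 10.3463
Sum = 3.6096 + 7.0047 + 15.8844 + 7.4801 + 8.5008 + 10.3463 = 52.8259
Step 3: Take the p-th root:
||f||_1 = (52.8259)^(1/1) = 52.8259


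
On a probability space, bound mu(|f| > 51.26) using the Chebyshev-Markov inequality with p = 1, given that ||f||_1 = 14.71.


Chebyshev/Markov inequality: mu(|f| > eps) <= (||f||_p / eps)^p
Step 1: ||f||_1 / eps = 14.71 / 51.26 = 0.286968
Step 2: Raise to power p = 1:
  (0.286968)^1 = 0.286968
Step 3: Therefore mu(|f| > 51.26) <= 0.286968


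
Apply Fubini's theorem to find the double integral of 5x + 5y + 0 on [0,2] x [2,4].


By Fubini, integrate in x first, then y.
Step 1: Fix y, integrate over x in [0,2]:
  integral(5x + 5y + 0, x=0..2)
  = 5*(2^2 - 0^2)/2 + (5y + 0)*(2 - 0)
  = 10 + (5y + 0)*2
  = 10 + 10y + 0
  = 10 + 10y
Step 2: Integrate over y in [2,4]:
  integral(10 + 10y, y=2..4)
  = 10*2 + 10*(4^2 - 2^2)/2
  = 20 + 60
  = 80


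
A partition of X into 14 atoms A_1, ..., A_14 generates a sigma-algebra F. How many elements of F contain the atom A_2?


Each element of F is a union of some subset S of the 14 atoms.
The element contains A_2 iff A_2 is in S.
So we count subsets S of {A_1,...,A_14} with A_2 in S: choose freely among the other 13 atoms.
Count = 2^(14-1) = 2^13 = 8192.


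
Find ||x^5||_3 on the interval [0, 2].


Step 1: ||f||_3 = (integral_0^2 |x^5|^3 dx)^(1/3)
     = (integral_0^2 x^15 dx)^(1/3)
Step 2: integral_0^2 x^15 dx = [x^16/(16)] from 0 to 2 = 2^16/16
     = 65536/16 = 4096
Step 3: ||f||_3 = (4096)^(1/3) = 16


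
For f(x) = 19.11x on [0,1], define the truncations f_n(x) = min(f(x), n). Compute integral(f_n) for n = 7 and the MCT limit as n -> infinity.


f(x) = 19.11x on [0,1]; f_n(x) = min(19.11x, n). At n = 7:
Step 1: f(x) reaches 7 at x = 7/19.11 = 0.3663
Step 2: integral(f_7) = integral(19.11x, 0, 0.3663) + integral(7, 0.3663, 1)
       = 19.11*0.3663^2/2 + 7*(1 - 0.3663)
       = 1.282051 + 4.435897
       = 5.717949
Step 3: As n -> infinity, f_n increases to f, so by MCT integral(f_n) -> integral(f) = 19.11/2 = 9.555.
Convergence: integral(f_7) = 5.717949 -> 9.555 as n -> infinity


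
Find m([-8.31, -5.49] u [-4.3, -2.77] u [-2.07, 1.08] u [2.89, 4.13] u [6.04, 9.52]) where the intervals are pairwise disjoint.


For pairwise disjoint intervals, m(union) = sum of lengths.
= (-5.49 - -8.31) + (-2.77 - -4.3) + (1.08 - -2.07) + (4.13 - 2.89) + (9.52 - 6.04)
= 2.82 + 1.53 + 3.15 + 1.24 + 3.48
= 12.22


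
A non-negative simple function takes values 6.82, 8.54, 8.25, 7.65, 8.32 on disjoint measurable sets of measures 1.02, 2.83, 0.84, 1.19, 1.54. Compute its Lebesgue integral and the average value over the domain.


Step 1: Integral = sum(value_i * measure_i)
= 6.82*1.02 + 8.54*2.83 + 8.25*0.84 + 7.65*1.19 + 8.32*1.54
= 6.9564 + 24.1682 + 6.93 + 9.1035 + 12.8128
= 59.9709
Step 2: Total measure of domain = 1.02 + 2.83 + 0.84 + 1.19 + 1.54 = 7.42
Step 3: Average value = 59.9709 / 7.42 = 8.082332


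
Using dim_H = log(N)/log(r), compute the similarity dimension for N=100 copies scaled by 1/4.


For a self-similar set with N copies scaled by 1/r:
dim_H = log(N)/log(r) = log(100)/log(4)
= 4.60517/1.386294
= 3.321928


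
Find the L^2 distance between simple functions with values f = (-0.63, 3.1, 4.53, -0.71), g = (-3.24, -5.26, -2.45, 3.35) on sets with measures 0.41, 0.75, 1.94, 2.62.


Step 1: Compute differences f_i - g_i:
  -0.63 - -3.24 = 2.61
  3.1 - -5.26 = 8.36
  4.53 - -2.45 = 6.98
  -0.71 - 3.35 = -4.06
Step 2: Compute |diff|^2 * measure for each set:
  |2.61|^2 * 0.41 = 6.8121 * 0.41 = 2.792961
  |8.36|^2 * 0.75 = 69.8896 * 0.75 = 52.4172
  |6.98|^2 * 1.94 = 48.7204 * 1.94 = 94.517576
  |-4.06|^2 * 2.62 = 16.4836 * 2.62 = 43.187032
Step 3: Sum = 192.914769
Step 4: ||f-g||_2 = (192.914769)^(1/2) = 13.889376


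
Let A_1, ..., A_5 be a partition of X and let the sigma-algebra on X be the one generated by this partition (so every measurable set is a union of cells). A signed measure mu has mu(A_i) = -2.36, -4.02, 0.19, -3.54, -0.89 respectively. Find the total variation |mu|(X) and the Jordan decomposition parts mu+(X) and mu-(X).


Step 1: Every measurable set is a union of atoms (the cells / points), so a Hahn decomposition is
  obtained by grouping atoms by sign: P = union of atoms with mu > 0, N = union of the remaining atoms.
  Atoms in P (indices): 3;  atoms in N (indices): 1, 2, 4, 5
  Positive values: 0.19
  Negative values: -2.36, -4.02, -3.54, -0.89
Step 2: mu+(X) = mu(P) = sum of positive atom values = 0.19
Step 3: mu-(X) = -mu(N) = sum of |negative atom values| = 10.81
Step 4: |mu|(X) = mu+(X) + mu-(X) = 0.19 + 10.81 = 11


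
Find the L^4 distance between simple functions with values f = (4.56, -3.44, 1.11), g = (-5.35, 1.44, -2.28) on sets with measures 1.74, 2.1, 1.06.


Step 1: Compute differences f_i - g_i:
  4.56 - -5.35 = 9.91
  -3.44 - 1.44 = -4.88
  1.11 - -2.28 = 3.39
Step 2: Compute |diff|^4 * measure for each set:
  |9.91|^4 * 1.74 = 9644.830906 * 1.74 = 16782.005776
  |-4.88|^4 * 2.1 = 567.125647 * 2.1 = 1190.963859
  |3.39|^4 * 1.06 = 132.068362 * 1.06 = 139.992464
Step 3: Sum = 18112.962099
Step 4: ||f-g||_4 = (18112.962099)^(1/4) = 11.601052


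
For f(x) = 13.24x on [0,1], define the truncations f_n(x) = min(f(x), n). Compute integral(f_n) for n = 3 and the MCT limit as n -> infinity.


f(x) = 13.24x on [0,1]; f_n(x) = min(13.24x, n). At n = 3:
Step 1: f(x) reaches 3 at x = 3/13.24 = 0.226586
Step 2: integral(f_3) = integral(13.24x, 0, 0.226586) + integral(3, 0.226586, 1)
       = 13.24*0.226586^2/2 + 3*(1 - 0.226586)
       = 0.339879 + 2.320242
       = 2.660121
Step 3: As n -> infinity, f_n increases to f, so by MCT integral(f_n) -> integral(f) = 13.24/2 = 6.62.
Convergence: integral(f_3) = 2.660121 -> 6.62 as n -> infinity


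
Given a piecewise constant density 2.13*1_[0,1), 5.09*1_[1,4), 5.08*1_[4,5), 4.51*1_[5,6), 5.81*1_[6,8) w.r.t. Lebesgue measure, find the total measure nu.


Integrate each piece of the Radon-Nikodym derivative:
Step 1: integral_0^1 2.13 dx = 2.13*(1-0) = 2.13*1 = 2.13
Step 2: integral_1^4 5.09 dx = 5.09*(4-1) = 5.09*3 = 15.27
Step 3: integral_4^5 5.08 dx = 5.08*(5-4) = 5.08*1 = 5.08
Step 4: integral_5^6 4.51 dx = 4.51*(6-5) = 4.51*1 = 4.51
Step 5: integral_6^8 5.81 dx = 5.81*(8-6) = 5.81*2 = 11.62
Total: 2.13 + 15.27 + 5.08 + 4.51 + 11.62 = 38.61


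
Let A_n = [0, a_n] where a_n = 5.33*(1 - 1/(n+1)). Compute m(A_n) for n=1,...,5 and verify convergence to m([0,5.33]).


By continuity of measure from below: if A_n increases to A, then m(A_n) -> m(A).
Here A = [0, 5.33], so m(A) = 5.33
Step 1: a_1 = 5.33*(1 - 1/2) = 2.665, m(A_1) = 2.665
Step 2: a_2 = 5.33*(1 - 1/3) = 3.5533, m(A_2) = 3.5533
Step 3: a_3 = 5.33*(1 - 1/4) = 3.9975, m(A_3) = 3.9975
Step 4: a_4 = 5.33*(1 - 1/5) = 4.264, m(A_4) = 4.264
Step 5: a_5 = 5.33*(1 - 1/6) = 4.4417, m(A_5) = 4.4417
Limit: m(A_n) -> m([0,5.33]) = 5.33


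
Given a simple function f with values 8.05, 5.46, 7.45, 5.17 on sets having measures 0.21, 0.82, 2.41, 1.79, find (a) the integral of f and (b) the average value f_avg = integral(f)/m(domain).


Step 1: Integral = sum(value_i * measure_i)
= 8.05*0.21 + 5.46*0.82 + 7.45*2.41 + 5.17*1.79
= 1.6905 + 4.4772 + 17.9545 + 9.2543
= 33.3765
Step 2: Total measure of domain = 0.21 + 0.82 + 2.41 + 1.79 = 5.23
Step 3: Average value = 33.3765 / 5.23 = 6.38174


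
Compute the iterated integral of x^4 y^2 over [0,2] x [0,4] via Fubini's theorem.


By Fubini's theorem, the double integral factors as a product of single integrals:
Step 1: integral_0^2 x^4 dx = [x^5/5] from 0 to 2
     = 2^5/5 = 6.4
Step 2: integral_0^4 y^2 dy = [y^3/3] from 0 to 4
     = 4^3/3 = 21.333333
Step 3: Double integral = 6.4 * 21.333333 = 136.533333


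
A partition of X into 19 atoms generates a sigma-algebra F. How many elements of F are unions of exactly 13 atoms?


Each element of F is a union of some subset of the 19 atoms.
Elements that are unions of exactly 13 atoms correspond to 13-element subsets of the 19 atoms.
Count = C(19, 13) = 19! / (13! * 6!) = 27132.


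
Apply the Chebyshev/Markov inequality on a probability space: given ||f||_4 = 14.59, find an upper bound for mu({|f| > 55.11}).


Chebyshev/Markov inequality: mu(|f| > eps) <= (||f||_p / eps)^p
Step 1: ||f||_4 / eps = 14.59 / 55.11 = 0.264743
Step 2: Raise to power p = 4:
  (0.264743)^4 = 0.004912
Step 3: Therefore mu(|f| > 55.11) <= 0.004912


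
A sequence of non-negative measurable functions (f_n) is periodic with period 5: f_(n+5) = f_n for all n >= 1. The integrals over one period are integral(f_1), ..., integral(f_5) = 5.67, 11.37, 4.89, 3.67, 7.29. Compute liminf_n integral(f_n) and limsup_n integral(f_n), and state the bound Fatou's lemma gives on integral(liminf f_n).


The sequence (integral(f_n)) is periodic with period 5, repeating the values 5.67, 11.37, 4.89, 3.67, 7.29 indefinitely.
Step 1: For a periodic sequence, every tail (a_m, a_(m+1), ...) contains all 5 period values infinitely often.
Step 2: Hence inf of every tail = min of the period values = min(5.67, 11.37, 4.89, 3.67, 7.29) = 3.67.
        liminf_n integral(f_n) = sup over m of (inf of tail from m) = 3.67.
Step 3: Similarly sup of every tail = max of the period values = 11.37.
        limsup_n integral(f_n) = 11.37.
Step 4: Fatou's lemma: integral(liminf_n f_n) <= liminf_n integral(f_n) = 3.67.
        So the integral of the pointwise liminf is at most 3.67.


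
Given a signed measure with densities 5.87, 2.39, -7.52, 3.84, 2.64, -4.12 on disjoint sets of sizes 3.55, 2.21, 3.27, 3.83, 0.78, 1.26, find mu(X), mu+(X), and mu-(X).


Step 1: Compute signed measure on each set:
  Set 1: 5.87 * 3.55 = 20.8385
  Set 2: 2.39 * 2.21 = 5.2819
  Set 3: -7.52 * 3.27 = -24.5904
  Set 4: 3.84 * 3.83 = 14.7072
  Set 5: 2.64 * 0.78 = 2.0592
  Set 6: -4.12 * 1.26 = -5.1912
Step 2: Total signed measure = (20.8385) + (5.2819) + (-24.5904) + (14.7072) + (2.0592) + (-5.1912)
     = 13.1052
Step 3: Positive part mu+(X) = sum of positive contributions = 42.8868
Step 4: Negative part mu-(X) = |sum of negative contributions| = 29.7816


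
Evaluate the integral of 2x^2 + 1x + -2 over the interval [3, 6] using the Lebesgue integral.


The Lebesgue integral of a Riemann-integrable function agrees with the Riemann integral.
Antiderivative F(x) = (2/3)x^3 + (1/2)x^2 + -2x
F(6) = (2/3)*6^3 + (1/2)*6^2 + -2*6
     = (2/3)*216 + (1/2)*36 + -2*6
     = 144 + 18 + -12
     = 150
F(3) = 16.5
Integral = F(6) - F(3) = 150 - 16.5 = 133.5


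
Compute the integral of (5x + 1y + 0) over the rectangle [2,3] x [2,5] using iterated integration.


By Fubini, integrate in x first, then y.
Step 1: Fix y, integrate over x in [2,3]:
  integral(5x + 1y + 0, x=2..3)
  = 5*(3^2 - 2^2)/2 + (1y + 0)*(3 - 2)
  = 12.5 + (1y + 0)*1
  = 12.5 + 1y + 0
  = 12.5 + 1y
Step 2: Integrate over y in [2,5]:
  integral(12.5 + 1y, y=2..5)
  = 12.5*3 + 1*(5^2 - 2^2)/2
  = 37.5 + 10.5
  = 48


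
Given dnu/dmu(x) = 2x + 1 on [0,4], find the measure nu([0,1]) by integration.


nu(A) = integral_A (dnu/dmu) dmu = integral_0^1 (2x + 1) dx
Step 1: Antiderivative F(x) = (2/2)x^2 + 1x
Step 2: F(1) = (2/2)*1^2 + 1*1 = 1 + 1 = 2
Step 3: F(0) = (2/2)*0^2 + 1*0 = 0.0 + 0 = 0.0
Step 4: nu([0,1]) = F(1) - F(0) = 2 - 0.0 = 2


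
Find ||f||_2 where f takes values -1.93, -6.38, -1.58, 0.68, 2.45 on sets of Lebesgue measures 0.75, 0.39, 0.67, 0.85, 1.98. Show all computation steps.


Step 1: Compute |f_i|^2 for each value:
  |-1.93|^2 = 3.7249
  |-6.38|^2 = 40.7044
  |-1.58|^2 = 2.4964
  |0.68|^2 = 0.4624
  |2.45|^2 = 6.0025
Step 2: Multiply by measures and sum:
  3.7249 * 0.75 = 2.793675
  40.7044 * 0.39 = 15.874716
  2.4964 * 0.67 = 1.672588
  0.4624 * 0.85 = 0.39304
  6.0025 * 1.98 = 11.88495
Sum = 2.793675 + 15.874716 + 1.672588 + 0.39304 + 11.88495 = 32.618969
Step 3: Take the p-th root:
||f||_2 = (32.618969)^(1/2) = 5.711302


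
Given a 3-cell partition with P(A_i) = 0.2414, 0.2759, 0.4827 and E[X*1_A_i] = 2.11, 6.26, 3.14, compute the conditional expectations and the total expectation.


For each cell A_i: E[X|A_i] = E[X*1_A_i] / P(A_i)
Step 1: E[X|A_1] = 2.11 / 0.2414 = 8.740679
Step 2: E[X|A_2] = 6.26 / 0.2759 = 22.68938
Step 3: E[X|A_3] = 3.14 / 0.4827 = 6.505076
Verification: E[X] = sum E[X*1_A_i] = 2.11 + 6.26 + 3.14 = 11.51


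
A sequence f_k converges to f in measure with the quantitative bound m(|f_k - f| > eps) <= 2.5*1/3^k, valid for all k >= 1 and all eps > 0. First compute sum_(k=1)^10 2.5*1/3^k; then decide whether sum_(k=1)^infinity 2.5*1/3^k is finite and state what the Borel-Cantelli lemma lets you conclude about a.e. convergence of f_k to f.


Step 1: List the terms 2.5*1/3^k for k = 1 to 10:
  k=1: 0.833333
  k=2: 0.277778
  k=3: 0.092593
  k=4: 0.030864
  k=5: 0.010288
  k=6: 0.003429
  k=7: 0.001143
  k=8: 3.810395e-04
  k=9: 1.270132e-04
  k=10: 4.233772e-05
Step 2: Partial sum = 0.833333 + 0.277778 + 0.092593 + 0.030864 + 0.010288 + 0.003429 + 0.001143 + 3.810395e-04 + 1.270132e-04 + 4.233772e-05
     = 1.249979
Step 3: The full series sum_(k>=1) 2.5*1/3^k converges (geometric series with ratio 1/3 < 1; a constant multiple of a convergent series converges).
Step 4: Fix eps > 0. Since sum_k m(|f_k - f| > eps) < infinity, the Borel-Cantelli lemma gives
        m(limsup_k {|f_k - f| > eps}) = 0, i.e. for a.e. x, |f_k(x) - f(x)| <= eps for all large k.
        Applying this with eps = 1/j for j = 1, 2, ... and intersecting the countably many full-measure sets,
        for a.e. x we get limsup_k |f_k(x) - f(x)| <= 1/j for every j, hence f_k -> f almost everywhere.
Conclusion: series converges; Borel-Cantelli yields f_k -> f a.e.


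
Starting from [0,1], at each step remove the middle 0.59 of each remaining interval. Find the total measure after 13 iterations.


Step 1: At each step, fraction remaining = 1 - 0.59 = 0.41
Step 2: After 13 steps, measure = (0.41)^13
Result = 9.251031e-06


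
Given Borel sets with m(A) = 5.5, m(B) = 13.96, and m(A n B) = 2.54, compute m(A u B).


By inclusion-exclusion: m(A u B) = m(A) + m(B) - m(A n B)
= 5.5 + 13.96 - 2.54
= 16.92


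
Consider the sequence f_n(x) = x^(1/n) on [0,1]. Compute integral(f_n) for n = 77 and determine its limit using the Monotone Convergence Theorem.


At n = 77: f_77(x) = x^(1/77).
Step 1: integral(x^(1/77), 0, 1) = [x^(1/77+1) / (1/77+1)] from 0 to 1
     = 1 / (1/77 + 1) = 1 / ((77+1)/77) = 77/(77+1)
     = 77/78 = 0.987179
Step 2: As n -> infinity, f_n(x) = x^(1/n) -> 1 for x in (0,1], and f_n is increasing in n.
By MCT, lim_n integral(f_n) = integral(lim_n f_n) = integral(1, 0, 1) = 1.
Step 3: Verify convergence: 77/78 = 0.987179 -> 1


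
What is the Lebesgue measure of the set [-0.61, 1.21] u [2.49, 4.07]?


For pairwise disjoint intervals, m(union) = sum of lengths.
= (1.21 - -0.61) + (4.07 - 2.49)
= 1.82 + 1.58
= 3.4


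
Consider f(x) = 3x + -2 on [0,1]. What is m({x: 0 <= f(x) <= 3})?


f^(-1)([0, 3]) = {x : 0 <= 3x + -2 <= 3}
Solving: (0 - -2)/3 <= x <= (3 - -2)/3
= [0.666667, 1.666667]
Intersecting with [0,1]: [0.666667, 1]
Measure = 1 - 0.666667 = 0.333333


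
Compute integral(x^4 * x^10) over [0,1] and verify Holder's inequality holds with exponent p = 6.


Step 1: Exact integral of f*g = integral(x^14, 0, 1) = 1/15
     = 0.066667
Step 2: Holder bound with p=6, q=1.2:
  ||f||_p = (integral x^24 dx)^(1/6) = (1/25)^(1/6) = 0.584804
  ||g||_q = (integral x^12 dx)^(1/1.2) = (1/13)^(1/1.2) = 0.117954
Step 3: Holder bound = ||f||_p * ||g||_q = 0.584804 * 0.117954 = 0.06898
Verification: 0.066667 <= 0.06898 (Holder holds)


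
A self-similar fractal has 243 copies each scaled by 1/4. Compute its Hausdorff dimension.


For a self-similar set with N copies scaled by 1/r:
dim_H = log(N)/log(r) = log(243)/log(4)
= 5.493061/1.386294
= 3.962406


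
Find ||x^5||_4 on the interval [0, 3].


Step 1: ||f||_4 = (integral_0^3 |x^5|^4 dx)^(1/4)
     = (integral_0^3 x^20 dx)^(1/4)
Step 2: integral_0^3 x^20 dx = [x^21/(21)] from 0 to 3 = 3^21/21
     = 10460353203/21 = 4.981121e+08
Step 3: ||f||_4 = (4.981121e+08)^(1/4) = 149.393521


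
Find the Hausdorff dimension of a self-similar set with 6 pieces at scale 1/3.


For a self-similar set with N copies scaled by 1/r:
dim_H = log(N)/log(r) = log(6)/log(3)
= 1.791759/1.098612
= 1.63093


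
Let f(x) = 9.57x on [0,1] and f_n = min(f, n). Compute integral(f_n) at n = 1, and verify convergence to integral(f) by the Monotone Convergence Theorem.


f(x) = 9.57x on [0,1]; f_n(x) = min(9.57x, n). At n = 1:
Step 1: f(x) reaches 1 at x = 1/9.57 = 0.104493
Step 2: integral(f_1) = integral(9.57x, 0, 0.104493) + integral(1, 0.104493, 1)
       = 9.57*0.104493^2/2 + 1*(1 - 0.104493)
       = 0.052247 + 0.895507
       = 0.947753
Step 3: As n -> infinity, f_n increases to f, so by MCT integral(f_n) -> integral(f) = 9.57/2 = 4.785.
Convergence: integral(f_1) = 0.947753 -> 4.785 as n -> infinity


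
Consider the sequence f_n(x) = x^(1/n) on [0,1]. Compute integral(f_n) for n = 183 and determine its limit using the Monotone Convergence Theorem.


At n = 183: f_183(x) = x^(1/183).
Step 1: integral(x^(1/183), 0, 1) = [x^(1/183+1) / (1/183+1)] from 0 to 1
     = 1 / (1/183 + 1) = 1 / ((183+1)/183) = 183/(183+1)
     = 183/184 = 0.994565
Step 2: As n -> infinity, f_n(x) = x^(1/n) -> 1 for x in (0,1], and f_n is increasing in n.
By MCT, lim_n integral(f_n) = integral(lim_n f_n) = integral(1, 0, 1) = 1.
Step 3: Verify convergence: 183/184 = 0.994565 -> 1


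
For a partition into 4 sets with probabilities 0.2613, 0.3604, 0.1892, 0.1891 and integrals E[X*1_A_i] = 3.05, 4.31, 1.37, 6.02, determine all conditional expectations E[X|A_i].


For each cell A_i: E[X|A_i] = E[X*1_A_i] / P(A_i)
Step 1: E[X|A_1] = 3.05 / 0.2613 = 11.672407
Step 2: E[X|A_2] = 4.31 / 0.3604 = 11.958935
Step 3: E[X|A_3] = 1.37 / 0.1892 = 7.241015
Step 4: E[X|A_4] = 6.02 / 0.1891 = 31.835008
Verification: E[X] = sum E[X*1_A_i] = 3.05 + 4.31 + 1.37 + 6.02 = 14.75


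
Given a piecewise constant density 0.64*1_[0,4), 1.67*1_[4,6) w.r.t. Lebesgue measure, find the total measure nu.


Integrate each piece of the Radon-Nikodym derivative:
Step 1: integral_0^4 0.64 dx = 0.64*(4-0) = 0.64*4 = 2.56
Step 2: integral_4^6 1.67 dx = 1.67*(6-4) = 1.67*2 = 3.34
Total: 2.56 + 3.34 = 5.9


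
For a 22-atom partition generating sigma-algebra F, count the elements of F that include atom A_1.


Each element of F is a union of some subset S of the 22 atoms.
The element contains A_1 iff A_1 is in S.
So we count subsets S of {A_1,...,A_22} with A_1 in S: choose freely among the other 21 atoms.
Count = 2^(22-1) = 2^21 = 2097152.


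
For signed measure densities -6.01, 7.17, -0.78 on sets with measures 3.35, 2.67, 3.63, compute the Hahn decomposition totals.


Step 1: Compute signed measure on each set:
  Set 1: -6.01 * 3.35 = -20.1335
  Set 2: 7.17 * 2.67 = 19.1439
  Set 3: -0.78 * 3.63 = -2.8314
Step 2: Total signed measure = (-20.1335) + (19.1439) + (-2.8314)
     = -3.821
Step 3: Positive part mu+(X) = sum of positive contributions = 19.1439
Step 4: Negative part mu-(X) = |sum of negative contributions| = 22.9649


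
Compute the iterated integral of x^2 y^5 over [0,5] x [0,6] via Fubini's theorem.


By Fubini's theorem, the double integral factors as a product of single integrals:
Step 1: integral_0^5 x^2 dx = [x^3/3] from 0 to 5
     = 5^3/3 = 41.666667
Step 2: integral_0^6 y^5 dy = [y^6/6] from 0 to 6
     = 6^6/6 = 7776
Step 3: Double integral = 41.666667 * 7776 = 324000


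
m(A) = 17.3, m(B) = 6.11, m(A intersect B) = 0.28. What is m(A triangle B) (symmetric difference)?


m(A Delta B) = m(A) + m(B) - 2*m(A n B)
= 17.3 + 6.11 - 2*0.28
= 17.3 + 6.11 - 0.56
= 22.85


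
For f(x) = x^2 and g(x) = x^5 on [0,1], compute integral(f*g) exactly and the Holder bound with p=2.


Step 1: Exact integral of f*g = integral(x^7, 0, 1) = 1/8
     = 0.125
Step 2: Holder bound with p=2, q=2:
  ||f||_p = (integral x^4 dx)^(1/2) = (1/5)^(1/2) = 0.447214
  ||g||_q = (integral x^10 dx)^(1/2) = (1/11)^(1/2) = 0.301511
Step 3: Holder bound = ||f||_p * ||g||_q = 0.447214 * 0.301511 = 0.13484
Verification: 0.125 <= 0.13484 (Holder holds)


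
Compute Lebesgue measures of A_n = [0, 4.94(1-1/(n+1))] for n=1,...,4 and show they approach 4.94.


By continuity of measure from below: if A_n increases to A, then m(A_n) -> m(A).
Here A = [0, 4.94], so m(A) = 4.94
Step 1: a_1 = 4.94*(1 - 1/2) = 2.47, m(A_1) = 2.47
Step 2: a_2 = 4.94*(1 - 1/3) = 3.2933, m(A_2) = 3.2933
Step 3: a_3 = 4.94*(1 - 1/4) = 3.705, m(A_3) = 3.705
Step 4: a_4 = 4.94*(1 - 1/5) = 3.952, m(A_4) = 3.952
Limit: m(A_n) -> m([0,4.94]) = 4.94


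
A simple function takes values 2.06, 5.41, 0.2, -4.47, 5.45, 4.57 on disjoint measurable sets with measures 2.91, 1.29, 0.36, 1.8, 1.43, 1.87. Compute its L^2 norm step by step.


Step 1: Compute |f_i|^2 for each value:
  |2.06|^2 = 4.2436
  |5.41|^2 = 29.2681
  |0.2|^2 = 0.04
  |-4.47|^2 = 19.9809
  |5.45|^2 = 29.7025
  |4.57|^2 = 20.8849
Step 2: Multiply by measures and sum:
  4.2436 * 2.91 = 12.348876
  29.2681 * 1.29 = 37.755849
  0.04 * 0.36 = 0.0144
  19.9809 * 1.8 = 35.96562
  29.7025 * 1.43 = 42.474575
  20.8849 * 1.87 = 39.054763
Sum = 12.348876 + 37.755849 + 0.0144 + 35.96562 + 42.474575 + 39.054763 = 167.614083
Step 3: Take the p-th root:
||f||_2 = (167.614083)^(1/2) = 12.946586


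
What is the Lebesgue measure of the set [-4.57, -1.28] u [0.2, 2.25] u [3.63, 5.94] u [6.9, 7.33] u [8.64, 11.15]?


For pairwise disjoint intervals, m(union) = sum of lengths.
= (-1.28 - -4.57) + (2.25 - 0.2) + (5.94 - 3.63) + (7.33 - 6.9) + (11.15 - 8.64)
= 3.29 + 2.05 + 2.31 + 0.43 + 2.51
= 10.59


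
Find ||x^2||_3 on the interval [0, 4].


Step 1: ||f||_3 = (integral_0^4 |x^2|^3 dx)^(1/3)
     = (integral_0^4 x^6 dx)^(1/3)
Step 2: integral_0^4 x^6 dx = [x^7/(7)] from 0 to 4 = 4^7/7
     = 16384/7 = 2340.571429
Step 3: ||f||_3 = (2340.571429)^(1/3) = 13.277225


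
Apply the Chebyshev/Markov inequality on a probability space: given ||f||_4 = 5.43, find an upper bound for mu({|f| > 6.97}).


Chebyshev/Markov inequality: mu(|f| > eps) <= (||f||_p / eps)^p
Step 1: ||f||_4 / eps = 5.43 / 6.97 = 0.779053
Step 2: Raise to power p = 4:
  (0.779053)^4 = 0.368356
Step 3: Therefore mu(|f| > 6.97) <= 0.368356


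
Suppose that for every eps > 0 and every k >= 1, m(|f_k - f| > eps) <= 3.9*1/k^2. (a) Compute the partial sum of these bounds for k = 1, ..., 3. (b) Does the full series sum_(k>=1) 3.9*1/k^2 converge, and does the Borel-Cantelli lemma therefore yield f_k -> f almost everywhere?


Step 1: List the terms 3.9*1/k^2 for k = 1 to 3:
  k=1: 3.9
  k=2: 0.975
  k=3: 0.433333
Step 2: Partial sum = 3.9 + 0.975 + 0.433333
     = 5.308333
Step 3: The full series sum_(k>=1) 3.9*1/k^2 converges (p-series with p = 2 > 1; a constant multiple of a convergent series converges).
Step 4: Fix eps > 0. Since sum_k m(|f_k - f| > eps) < infinity, the Borel-Cantelli lemma gives
        m(limsup_k {|f_k - f| > eps}) = 0, i.e. for a.e. x, |f_k(x) - f(x)| <= eps for all large k.
        Applying this with eps = 1/j for j = 1, 2, ... and intersecting the countably many full-measure sets,
        for a.e. x we get limsup_k |f_k(x) - f(x)| <= 1/j for every j, hence f_k -> f almost everywhere.
Conclusion: series converges; Borel-Cantelli yields f_k -> f a.e.


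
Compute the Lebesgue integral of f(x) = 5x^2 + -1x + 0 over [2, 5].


The Lebesgue integral of a Riemann-integrable function agrees with the Riemann integral.
Antiderivative F(x) = (5/3)x^3 + (-1/2)x^2 + 0x
F(5) = (5/3)*5^3 + (-1/2)*5^2 + 0*5
     = (5/3)*125 + (-1/2)*25 + 0*5
     = 208.333333 + -12.5 + 0
     = 195.833333
F(2) = 11.333333
Integral = F(5) - F(2) = 195.833333 - 11.333333 = 184.5


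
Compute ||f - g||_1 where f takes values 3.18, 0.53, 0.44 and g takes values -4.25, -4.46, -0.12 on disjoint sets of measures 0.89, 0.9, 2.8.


Step 1: Compute differences f_i - g_i:
  3.18 - -4.25 = 7.43
  0.53 - -4.46 = 4.99
  0.44 - -0.12 = 0.56
Step 2: Compute |diff|^1 * measure for each set:
  |7.43|^1 * 0.89 = 7.43 * 0.89 = 6.6127
  |4.99|^1 * 0.9 = 4.99 * 0.9 = 4.491
  |0.56|^1 * 2.8 = 0.56 * 2.8 = 1.568
Step 3: Sum = 12.6717
Step 4: ||f-g||_1 = (12.6717)^(1/1) = 12.6717


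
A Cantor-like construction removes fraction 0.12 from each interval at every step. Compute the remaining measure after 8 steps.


Step 1: At each step, fraction remaining = 1 - 0.12 = 0.88
Step 2: After 8 steps, measure = (0.88)^8
Result = 0.359635


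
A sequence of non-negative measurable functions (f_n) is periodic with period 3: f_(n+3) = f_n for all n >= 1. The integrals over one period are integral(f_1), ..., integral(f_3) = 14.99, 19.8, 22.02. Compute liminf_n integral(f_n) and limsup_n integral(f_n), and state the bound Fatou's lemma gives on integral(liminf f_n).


The sequence (integral(f_n)) is periodic with period 3, repeating the values 14.99, 19.8, 22.02 indefinitely.
Step 1: For a periodic sequence, every tail (a_m, a_(m+1), ...) contains all 3 period values infinitely often.
Step 2: Hence inf of every tail = min of the period values = min(14.99, 19.8, 22.02) = 14.99.
        liminf_n integral(f_n) = sup over m of (inf of tail from m) = 14.99.
Step 3: Similarly sup of every tail = max of the period values = 22.02.
        limsup_n integral(f_n) = 22.02.
Step 4: Fatou's lemma: integral(liminf_n f_n) <= liminf_n integral(f_n) = 14.99.
        So the integral of the pointwise liminf is at most 14.99.


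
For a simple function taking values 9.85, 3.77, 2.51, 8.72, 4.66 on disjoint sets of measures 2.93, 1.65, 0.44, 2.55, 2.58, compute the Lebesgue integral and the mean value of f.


Step 1: Integral = sum(value_i * measure_i)
= 9.85*2.93 + 3.77*1.65 + 2.51*0.44 + 8.72*2.55 + 4.66*2.58
= 28.8605 + 6.2205 + 1.1044 + 22.236 + 12.0228
= 70.4442
Step 2: Total measure of domain = 2.93 + 1.65 + 0.44 + 2.55 + 2.58 = 10.15
Step 3: Average value = 70.4442 / 10.15 = 6.940315


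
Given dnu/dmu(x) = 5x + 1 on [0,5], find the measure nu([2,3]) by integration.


nu(A) = integral_A (dnu/dmu) dmu = integral_2^3 (5x + 1) dx
Step 1: Antiderivative F(x) = (5/2)x^2 + 1x
Step 2: F(3) = (5/2)*3^2 + 1*3 = 22.5 + 3 = 25.5
Step 3: F(2) = (5/2)*2^2 + 1*2 = 10 + 2 = 12
Step 4: nu([2,3]) = F(3) - F(2) = 25.5 - 12 = 13.5


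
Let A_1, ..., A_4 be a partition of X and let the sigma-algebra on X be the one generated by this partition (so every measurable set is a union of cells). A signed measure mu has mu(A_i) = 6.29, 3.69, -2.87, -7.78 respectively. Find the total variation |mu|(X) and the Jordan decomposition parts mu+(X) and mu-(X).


Step 1: Every measurable set is a union of atoms (the cells / points), so a Hahn decomposition is
  obtained by grouping atoms by sign: P = union of atoms with mu > 0, N = union of the remaining atoms.
  Atoms in P (indices): 1, 2;  atoms in N (indices): 3, 4
  Positive values: 6.29, 3.69
  Negative values: -2.87, -7.78
Step 2: mu+(X) = mu(P) = sum of positive atom values = 9.98
Step 3: mu-(X) = -mu(N) = sum of |negative atom values| = 10.65
Step 4: |mu|(X) = mu+(X) + mu-(X) = 9.98 + 10.65 = 20.63


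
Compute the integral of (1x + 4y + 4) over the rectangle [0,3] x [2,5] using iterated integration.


By Fubini, integrate in x first, then y.
Step 1: Fix y, integrate over x in [0,3]:
  integral(1x + 4y + 4, x=0..3)
  = 1*(3^2 - 0^2)/2 + (4y + 4)*(3 - 0)
  = 4.5 + (4y + 4)*3
  = 4.5 + 12y + 12
  = 16.5 + 12y
Step 2: Integrate over y in [2,5]:
  integral(16.5 + 12y, y=2..5)
  = 16.5*3 + 12*(5^2 - 2^2)/2
  = 49.5 + 126
  = 175.5


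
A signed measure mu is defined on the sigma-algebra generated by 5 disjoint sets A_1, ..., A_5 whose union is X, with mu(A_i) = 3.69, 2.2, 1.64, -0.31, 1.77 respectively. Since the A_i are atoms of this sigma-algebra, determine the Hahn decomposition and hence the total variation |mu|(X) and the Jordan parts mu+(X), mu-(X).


Step 1: Every measurable set is a union of atoms (the cells / points), so a Hahn decomposition is
  obtained by grouping atoms by sign: P = union of atoms with mu > 0, N = union of the remaining atoms.
  Atoms in P (indices): 1, 2, 3, 5;  atoms in N (indices): 4
  Positive values: 3.69, 2.2, 1.64, 1.77
  Negative values: -0.31
Step 2: mu+(X) = mu(P) = sum of positive atom values = 9.3
Step 3: mu-(X) = -mu(N) = sum of |negative atom values| = 0.31
Step 4: |mu|(X) = mu+(X) + mu-(X) = 9.3 + 0.31 = 9.61


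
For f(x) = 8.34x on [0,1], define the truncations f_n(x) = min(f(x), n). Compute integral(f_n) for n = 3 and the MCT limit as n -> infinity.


f(x) = 8.34x on [0,1]; f_n(x) = min(8.34x, n). At n = 3:
Step 1: f(x) reaches 3 at x = 3/8.34 = 0.359712
Step 2: integral(f_3) = integral(8.34x, 0, 0.359712) + integral(3, 0.359712, 1)
       = 8.34*0.359712^2/2 + 3*(1 - 0.359712)
       = 0.539568 + 1.920863
       = 2.460432
Step 3: As n -> infinity, f_n increases to f, so by MCT integral(f_n) -> integral(f) = 8.34/2 = 4.17.
Convergence: integral(f_3) = 2.460432 -> 4.17 as n -> infinity


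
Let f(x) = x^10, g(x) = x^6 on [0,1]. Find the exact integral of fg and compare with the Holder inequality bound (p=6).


Step 1: Exact integral of f*g = integral(x^16, 0, 1) = 1/17
     = 0.058824
Step 2: Holder bound with p=6, q=1.2:
  ||f||_p = (integral x^60 dx)^(1/6) = (1/61)^(1/6) = 0.504017
  ||g||_q = (integral x^7.2 dx)^(1/1.2) = (1/8.2)^(1/1.2) = 0.173176
Step 3: Holder bound = ||f||_p * ||g||_q = 0.504017 * 0.173176 = 0.087284
Verification: 0.058824 <= 0.087284 (Holder holds)


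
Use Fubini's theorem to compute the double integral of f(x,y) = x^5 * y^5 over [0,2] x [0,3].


By Fubini's theorem, the double integral factors as a product of single integrals:
Step 1: integral_0^2 x^5 dx = [x^6/6] from 0 to 2
     = 2^6/6 = 10.666667
Step 2: integral_0^3 y^5 dy = [y^6/6] from 0 to 3
     = 3^6/6 = 121.5
Step 3: Double integral = 10.666667 * 121.5 = 1296


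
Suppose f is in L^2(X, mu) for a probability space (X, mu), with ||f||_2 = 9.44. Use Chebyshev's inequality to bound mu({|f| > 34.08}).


Chebyshev/Markov inequality: mu(|f| > eps) <= (||f||_p / eps)^p
Step 1: ||f||_2 / eps = 9.44 / 34.08 = 0.276995
Step 2: Raise to power p = 2:
  (0.276995)^2 = 0.076726
Step 3: Therefore mu(|f| > 34.08) <= 0.076726


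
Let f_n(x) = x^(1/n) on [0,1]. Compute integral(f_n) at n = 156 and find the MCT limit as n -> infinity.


At n = 156: f_156(x) = x^(1/156).
Step 1: integral(x^(1/156), 0, 1) = [x^(1/156+1) / (1/156+1)] from 0 to 1
     = 1 / (1/156 + 1) = 1 / ((156+1)/156) = 156/(156+1)
     = 156/157 = 0.993631
Step 2: As n -> infinity, f_n(x) = x^(1/n) -> 1 for x in (0,1], and f_n is increasing in n.
By MCT, lim_n integral(f_n) = integral(lim_n f_n) = integral(1, 0, 1) = 1.
Step 3: Verify convergence: 156/157 = 0.993631 -> 1


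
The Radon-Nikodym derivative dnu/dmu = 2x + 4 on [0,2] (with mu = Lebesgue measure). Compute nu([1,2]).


nu(A) = integral_A (dnu/dmu) dmu = integral_1^2 (2x + 4) dx
Step 1: Antiderivative F(x) = (2/2)x^2 + 4x
Step 2: F(2) = (2/2)*2^2 + 4*2 = 4 + 8 = 12
Step 3: F(1) = (2/2)*1^2 + 4*1 = 1 + 4 = 5
Step 4: nu([1,2]) = F(2) - F(1) = 12 - 5 = 7


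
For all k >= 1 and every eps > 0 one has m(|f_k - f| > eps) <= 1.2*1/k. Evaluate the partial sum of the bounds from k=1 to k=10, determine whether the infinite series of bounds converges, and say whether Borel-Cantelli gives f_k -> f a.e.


Step 1: List the terms 1.2*1/k for k = 1 to 10:
  k=1: 1.2
  k=2: 0.6
  k=3: 0.4
  k=4: 0.3
  k=5: 0.24
  k=6: 0.2
  k=7: 0.171429
  k=8: 0.15
  k=9: 0.133333
  k=10: 0.12
Step 2: Partial sum = 1.2 + 0.6 + 0.4 + 0.3 + 0.24 + 0.2 + 0.171429 + 0.15 + 0.133333 + 0.12
     = 3.514762
Step 3: The full series sum_(k>=1) 1.2*1/k diverges (harmonic series, p = 1; a nonzero constant multiple of a divergent series diverges).
Step 4: The (first) Borel-Cantelli lemma requires a summable sequence of measures, so it does not apply here;
        from this bound alone no conclusion about a.e. convergence can be drawn (convergence in measure still
        gives an a.e.-convergent subsequence, but not a.e. convergence of the whole sequence).
Conclusion: series diverges; Borel-Cantelli is inconclusive about a.e. convergence of f_k.


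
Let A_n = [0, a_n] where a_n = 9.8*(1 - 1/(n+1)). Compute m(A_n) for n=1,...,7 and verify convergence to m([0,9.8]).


By continuity of measure from below: if A_n increases to A, then m(A_n) -> m(A).
Here A = [0, 9.8], so m(A) = 9.8
Step 1: a_1 = 9.8*(1 - 1/2) = 4.9, m(A_1) = 4.9
Step 2: a_2 = 9.8*(1 - 1/3) = 6.5333, m(A_2) = 6.5333
Step 3: a_3 = 9.8*(1 - 1/4) = 7.35, m(A_3) = 7.35
Step 4: a_4 = 9.8*(1 - 1/5) = 7.84, m(A_4) = 7.84
Step 5: a_5 = 9.8*(1 - 1/6) = 8.1667, m(A_5) = 8.1667
Step 6: a_6 = 9.8*(1 - 1/7) = 8.4, m(A_6) = 8.4
Step 7: a_7 = 9.8*(1 - 1/8) = 8.575, m(A_7) = 8.575
Limit: m(A_n) -> m([0,9.8]) = 9.8


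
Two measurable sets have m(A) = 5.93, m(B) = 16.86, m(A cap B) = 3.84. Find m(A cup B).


By inclusion-exclusion: m(A u B) = m(A) + m(B) - m(A n B)
= 5.93 + 16.86 - 3.84
= 18.95


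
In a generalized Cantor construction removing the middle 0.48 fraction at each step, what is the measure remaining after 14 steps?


Step 1: At each step, fraction remaining = 1 - 0.48 = 0.52
Step 2: After 14 steps, measure = (0.52)^14
Result = 1.056931e-04


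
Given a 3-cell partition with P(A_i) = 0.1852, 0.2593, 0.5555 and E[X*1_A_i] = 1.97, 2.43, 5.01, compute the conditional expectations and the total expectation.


For each cell A_i: E[X|A_i] = E[X*1_A_i] / P(A_i)
Step 1: E[X|A_1] = 1.97 / 0.1852 = 10.637149
Step 2: E[X|A_2] = 2.43 / 0.2593 = 9.371384
Step 3: E[X|A_3] = 5.01 / 0.5555 = 9.018902
Verification: E[X] = sum E[X*1_A_i] = 1.97 + 2.43 + 5.01 = 9.41


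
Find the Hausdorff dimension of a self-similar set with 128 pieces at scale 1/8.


For a self-similar set with N copies scaled by 1/r:
dim_H = log(N)/log(r) = log(128)/log(8)
= 4.85203/2.079442
= 2.333333


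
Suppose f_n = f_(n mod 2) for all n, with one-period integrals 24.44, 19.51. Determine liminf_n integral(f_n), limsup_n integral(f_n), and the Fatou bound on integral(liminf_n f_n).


The sequence (integral(f_n)) is periodic with period 2, repeating the values 24.44, 19.51 indefinitely.
Step 1: For a periodic sequence, every tail (a_m, a_(m+1), ...) contains all 2 period values infinitely often.
Step 2: Hence inf of every tail = min of the period values = min(24.44, 19.51) = 19.51.
        liminf_n integral(f_n) = sup over m of (inf of tail from m) = 19.51.
Step 3: Similarly sup of every tail = max of the period values = 24.44.
        limsup_n integral(f_n) = 24.44.
Step 4: Fatou's lemma: integral(liminf_n f_n) <= liminf_n integral(f_n) = 19.51.
        So the integral of the pointwise liminf is at most 19.51.


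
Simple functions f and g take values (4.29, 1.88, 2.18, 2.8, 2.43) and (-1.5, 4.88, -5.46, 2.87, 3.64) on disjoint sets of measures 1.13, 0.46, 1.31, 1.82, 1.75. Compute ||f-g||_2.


Step 1: Compute differences f_i - g_i:
  4.29 - -1.5 = 5.79
  1.88 - 4.88 = -3
  2.18 - -5.46 = 7.64
  2.8 - 2.87 = -0.07
  2.43 - 3.64 = -1.21
Step 2: Compute |diff|^2 * measure for each set:
  |5.79|^2 * 1.13 = 33.5241 * 1.13 = 37.882233
  |-3|^2 * 0.46 = 9 * 0.46 = 4.14
  |7.64|^2 * 1.31 = 58.3696 * 1.31 = 76.464176
  |-0.07|^2 * 1.82 = 0.0049 * 1.82 = 0.008918
  |-1.21|^2 * 1.75 = 1.4641 * 1.75 = 2.562175
Step 3: Sum = 121.057502
Step 4: ||f-g||_2 = (121.057502)^(1/2) = 11.002613


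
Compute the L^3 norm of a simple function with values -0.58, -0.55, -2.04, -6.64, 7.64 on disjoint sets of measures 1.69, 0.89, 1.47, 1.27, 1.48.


Step 1: Compute |f_i|^3 for each value:
  |-0.58|^3 = 0.195112
  |-0.55|^3 = 0.166375
  |-2.04|^3 = 8.489664
  |-6.64|^3 = 292.754944
  |7.64|^3 = 445.943744
Step 2: Multiply by measures and sum:
  0.195112 * 1.69 = 0.329739
  0.166375 * 0.89 = 0.148074
  8.489664 * 1.47 = 12.479806
  292.754944 * 1.27 = 371.798779
  445.943744 * 1.48 = 659.996741
Sum = 0.329739 + 0.148074 + 12.479806 + 371.798779 + 659.996741 = 1044.753139
Step 3: Take the p-th root:
||f||_3 = (1044.753139)^(1/3) = 10.147005


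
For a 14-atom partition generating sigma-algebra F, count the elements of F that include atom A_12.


Each element of F is a union of some subset S of the 14 atoms.
The element contains A_12 iff A_12 is in S.
So we count subsets S of {A_1,...,A_14} with A_12 in S: choose freely among the other 13 atoms.
Count = 2^(14-1) = 2^13 = 8192.
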